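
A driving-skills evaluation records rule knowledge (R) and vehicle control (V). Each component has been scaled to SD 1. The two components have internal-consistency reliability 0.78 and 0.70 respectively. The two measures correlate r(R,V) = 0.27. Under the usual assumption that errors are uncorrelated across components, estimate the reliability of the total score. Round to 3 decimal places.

0.795

Var(R+V) = 2 + 2·[0.27] = 2 + 0.54 = 2.54.
With uncorrelated errors the cross-covariances are all true-score covariance, so they carry over unchanged; only the diagonal terms shrink to ρᵢσᵢ².
True-score variance = [0.78 + 0.70] + 0.54 = 1.48 + 0.54 = 2.02.
Reliability = 2.02 / 2.54 = 0.795.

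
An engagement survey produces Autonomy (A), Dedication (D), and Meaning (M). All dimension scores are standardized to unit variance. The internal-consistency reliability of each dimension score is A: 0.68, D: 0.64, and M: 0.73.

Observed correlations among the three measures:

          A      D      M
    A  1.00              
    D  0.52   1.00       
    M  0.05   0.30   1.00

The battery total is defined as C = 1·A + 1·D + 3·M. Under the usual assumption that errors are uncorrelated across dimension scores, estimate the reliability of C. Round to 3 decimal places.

Var(C) = 1 + 1 + 3² + 2·[0.52 + 3·0.05 + 3·0.30] = 11 + 3.14 = 14.14.
Because errors are independent across components, Cov(Tᵢ,Tⱼ) = Cov(Xᵢ,Xⱼ); the off-diagonal part of the true-score variance is the same as above.
True-score variance = [0.68 + 0.64 + 3²·0.73] + 3.14 = 7.89 + 3.14 = 11.03.
Reliability = 11.03 / 14.14 = 0.780.

0.780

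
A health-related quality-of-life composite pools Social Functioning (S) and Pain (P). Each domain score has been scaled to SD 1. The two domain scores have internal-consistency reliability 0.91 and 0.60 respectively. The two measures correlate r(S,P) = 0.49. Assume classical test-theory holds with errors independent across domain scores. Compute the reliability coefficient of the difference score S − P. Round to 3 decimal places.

0.520

Var(S−P) = 1 + 1 − 2·0.49 = 2 − 0.98 = 1.02.
Under uncorrelated errors the observed covariances equal the true-score covariances, so only the own-variance terms attenuate.
True-score variance = [0.91 + 0.60] − 0.98 = 1.51 − 0.98 = 0.53.
Reliability = 0.53 / 1.02 = 0.520.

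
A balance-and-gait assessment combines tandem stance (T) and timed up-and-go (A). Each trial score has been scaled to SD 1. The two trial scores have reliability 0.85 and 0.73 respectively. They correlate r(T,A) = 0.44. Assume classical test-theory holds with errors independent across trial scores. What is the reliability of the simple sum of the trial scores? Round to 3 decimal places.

Var(T+A) = 2 + 2·[0.44] = 2 + 0.88 = 2.88.
With uncorrelated errors the cross-covariances are all true-score covariance, so they carry over unchanged; only the diagonal terms shrink to ρᵢσᵢ².
True-score variance = [0.85 + 0.73] + 0.88 = 1.58 + 0.88 = 2.46.
Reliability = 2.46 / 2.88 = 0.854.

0.854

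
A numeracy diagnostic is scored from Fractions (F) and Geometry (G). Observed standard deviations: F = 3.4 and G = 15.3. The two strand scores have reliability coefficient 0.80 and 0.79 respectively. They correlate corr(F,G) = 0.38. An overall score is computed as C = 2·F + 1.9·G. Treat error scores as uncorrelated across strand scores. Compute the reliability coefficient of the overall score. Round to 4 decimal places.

Var(C) = 2²·3.4² + 1.9²·15.3² + 2·[3.8·3.4·15.3·0.38] = 891.305 + 150.234 = 1041.54.
Under uncorrelated errors the observed covariances equal the true-score covariances, so only the own-variance terms attenuate.
True-score variance = [2²·3.4²·0.80 + 1.9²·15.3²·0.79] + 150.234 = 704.593 + 150.234 = 854.827.
Reliability = 854.827 / 1041.54 = 0.8207.

0.8207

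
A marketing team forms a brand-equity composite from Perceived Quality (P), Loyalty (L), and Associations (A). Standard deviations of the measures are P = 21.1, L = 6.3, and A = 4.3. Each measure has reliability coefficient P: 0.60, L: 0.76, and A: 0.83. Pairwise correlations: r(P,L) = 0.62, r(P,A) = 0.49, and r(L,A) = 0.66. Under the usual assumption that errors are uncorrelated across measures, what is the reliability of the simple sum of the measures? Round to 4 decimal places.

Var(P+L+A) = 21.1² + 6.3² + 4.3² + 2·[21.1·6.3·0.62 + 21.1·4.3·0.49 + 6.3·4.3·0.66] = 503.39 + 289.507 = 792.897.
Under uncorrelated errors the observed covariances equal the true-score covariances, so only the own-variance terms attenuate.
True-score variance = [21.1²·0.60 + 6.3²·0.76 + 4.3²·0.83] + 289.507 = 312.637 + 289.507 = 602.145.
Reliability = 602.145 / 792.897 = 0.7594.

0.7594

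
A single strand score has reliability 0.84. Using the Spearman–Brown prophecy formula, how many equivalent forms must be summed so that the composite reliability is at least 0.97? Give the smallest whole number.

k ≥ ρ*(1−ρ₁)/(ρ₁(1−ρ*)) = 0.97·0.16 / (0.84·0.03) = 6.159.
Smallest integer k = 7.

7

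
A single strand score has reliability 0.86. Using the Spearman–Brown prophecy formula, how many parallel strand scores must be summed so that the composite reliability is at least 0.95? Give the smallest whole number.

k ≥ ρ*(1−ρ₁)/(ρ₁(1−ρ*)) = 0.95·0.14 / (0.86·0.05) = 3.093.
Smallest integer k = 4.

4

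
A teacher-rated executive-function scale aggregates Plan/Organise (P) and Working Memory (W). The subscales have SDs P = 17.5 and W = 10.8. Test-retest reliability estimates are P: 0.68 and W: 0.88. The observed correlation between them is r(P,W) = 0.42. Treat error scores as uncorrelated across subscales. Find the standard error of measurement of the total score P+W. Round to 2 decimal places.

10.58

Var(total) = 422.89 + 158.76 = 581.65.
True-score variance = 310.893 + 158.76 = 469.653, so reliability = 0.8074.
Error variance = 581.65 − 469.653 = 111.997; SEM = √111.997 = 10.58.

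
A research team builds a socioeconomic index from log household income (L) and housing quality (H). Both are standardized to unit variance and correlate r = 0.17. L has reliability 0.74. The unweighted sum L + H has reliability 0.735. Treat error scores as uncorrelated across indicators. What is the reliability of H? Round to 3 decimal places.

0.640

Var(L+H) = 2 + 2·0.17 = 2.340.
True-score variance = ρ_L + ρ_H + 2·0.17, so 0.735 = (0.74 + ρ_H + 0.34) / 2.340.
ρ_H = 0.735·2.340 − 0.74 − 0.34 = 0.640.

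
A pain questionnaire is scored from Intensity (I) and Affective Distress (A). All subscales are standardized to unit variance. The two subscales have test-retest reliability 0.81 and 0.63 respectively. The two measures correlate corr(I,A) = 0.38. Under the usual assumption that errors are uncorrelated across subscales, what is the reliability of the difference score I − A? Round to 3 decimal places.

Var(I−A) = 1 + 1 − 2·0.38 = 2 − 0.76 = 1.24.
With uncorrelated errors the cross-covariances are all true-score covariance, so they carry over unchanged; only the diagonal terms shrink to ρᵢσᵢ².
True-score variance = [0.81 + 0.63] − 0.76 = 1.44 − 0.76 = 0.68.
Reliability = 0.68 / 1.24 = 0.548.

0.548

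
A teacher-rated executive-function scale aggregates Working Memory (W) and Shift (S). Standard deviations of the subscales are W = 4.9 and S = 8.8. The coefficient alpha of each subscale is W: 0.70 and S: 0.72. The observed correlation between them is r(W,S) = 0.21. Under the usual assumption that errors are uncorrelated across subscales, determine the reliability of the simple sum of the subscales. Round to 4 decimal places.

Var(W+S) = 4.9² + 8.8² + 2·[4.9·8.8·0.21] = 101.45 + 18.1104 = 119.56.
Under uncorrelated errors the observed covariances equal the true-score covariances, so only the own-variance terms attenuate.
True-score variance = [4.9²·0.70 + 8.8²·0.72] + 18.1104 = 72.5638 + 18.1104 = 90.6742.
Reliability = 90.6742 / 119.56 = 0.7584.

0.7584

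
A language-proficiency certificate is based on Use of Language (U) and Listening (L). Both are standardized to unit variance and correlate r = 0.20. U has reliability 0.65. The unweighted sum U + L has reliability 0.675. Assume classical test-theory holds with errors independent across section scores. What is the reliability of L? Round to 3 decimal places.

0.570

Var(U+L) = 2 + 2·0.20 = 2.400.
True-score variance = ρ_U + ρ_L + 2·0.20, so 0.675 = (0.65 + ρ_L + 0.40) / 2.400.
ρ_L = 0.675·2.400 − 0.65 − 0.40 = 0.570.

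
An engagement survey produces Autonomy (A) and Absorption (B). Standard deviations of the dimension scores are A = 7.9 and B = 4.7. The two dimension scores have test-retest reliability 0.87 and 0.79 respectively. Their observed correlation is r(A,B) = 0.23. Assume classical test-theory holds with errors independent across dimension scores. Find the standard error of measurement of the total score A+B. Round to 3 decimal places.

3.571

Var(total) = 84.5 + 17.0798 = 101.58.
True-score variance = 71.7478 + 17.0798 = 88.8276, so reliability = 0.8745.
Error variance = 101.58 − 88.8276 = 12.7522; SEM = √12.7522 = 3.571.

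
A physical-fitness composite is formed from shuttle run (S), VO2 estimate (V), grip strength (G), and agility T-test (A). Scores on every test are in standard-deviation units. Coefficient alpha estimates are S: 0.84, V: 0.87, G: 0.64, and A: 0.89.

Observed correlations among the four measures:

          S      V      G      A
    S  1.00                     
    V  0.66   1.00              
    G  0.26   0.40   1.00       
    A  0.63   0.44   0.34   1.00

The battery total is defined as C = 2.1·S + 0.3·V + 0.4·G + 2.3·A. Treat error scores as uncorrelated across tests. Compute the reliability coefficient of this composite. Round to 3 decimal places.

0.927

Var(C) = 2.1² + 0.3² + 0.4² + 2.3² + 2·[0.63·0.66 + 0.84·0.26 + 4.83·0.63 + 0.12·0.40 + 0.69·0.44 + 0.92·0.34] = 9.95 + 8.683 = 18.633.
Under uncorrelated errors the observed covariances equal the true-score covariances, so only the own-variance terms attenuate.
True-score variance = [2.1²·0.84 + 0.3²·0.87 + 0.4²·0.64 + 2.3²·0.89] + 8.683 = 8.5932 + 8.683 = 17.2762.
Reliability = 17.2762 / 18.633 = 0.927.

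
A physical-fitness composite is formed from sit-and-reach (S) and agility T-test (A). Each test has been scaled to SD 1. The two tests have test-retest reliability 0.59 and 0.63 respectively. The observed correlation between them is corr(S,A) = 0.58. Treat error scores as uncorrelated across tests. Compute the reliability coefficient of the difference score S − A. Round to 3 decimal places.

0.071

Var(S−A) = 1 + 1 − 2·0.58 = 2 − 1.16 = 0.84.
Under uncorrelated errors the observed covariances equal the true-score covariances, so only the own-variance terms attenuate.
True-score variance = [0.59 + 0.63] − 1.16 = 1.22 − 1.16 = 0.06.
Reliability = 0.06 / 0.84 = 0.071.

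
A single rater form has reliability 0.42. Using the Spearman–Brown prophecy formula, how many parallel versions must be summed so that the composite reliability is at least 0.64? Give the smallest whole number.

k ≥ ρ*(1−ρ₁)/(ρ₁(1−ρ*)) = 0.64·0.58 / (0.42·0.36) = 2.455.
Smallest integer k = 3.

3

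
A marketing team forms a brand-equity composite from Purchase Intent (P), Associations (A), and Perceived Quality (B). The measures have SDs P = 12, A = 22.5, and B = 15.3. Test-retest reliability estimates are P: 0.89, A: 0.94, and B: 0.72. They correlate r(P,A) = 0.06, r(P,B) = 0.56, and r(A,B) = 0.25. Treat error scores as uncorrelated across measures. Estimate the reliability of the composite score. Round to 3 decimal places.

Var(P+A+B) = 12² + 22.5² + 15.3² + 2·[12·22.5·0.06 + 12·15.3·0.56 + 22.5·15.3·0.25] = 884.34 + 410.157 = 1294.5.
Because errors are independent across components, Cov(Tᵢ,Tⱼ) = Cov(Xᵢ,Xⱼ); the off-diagonal part of the true-score variance is the same as above.
True-score variance = [12²·0.89 + 22.5²·0.94 + 15.3²·0.72] + 410.157 = 772.58 + 410.157 = 1182.74.
Reliability = 1182.74 / 1294.5 = 0.914.

0.914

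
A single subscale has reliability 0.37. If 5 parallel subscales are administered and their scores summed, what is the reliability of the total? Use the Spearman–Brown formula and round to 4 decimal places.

0.7460

ρ_k = kρ / (1 + (k−1)ρ) = 5·0.37 / (1 + 4·0.37) = 1.850 / 2.480 = 0.7460.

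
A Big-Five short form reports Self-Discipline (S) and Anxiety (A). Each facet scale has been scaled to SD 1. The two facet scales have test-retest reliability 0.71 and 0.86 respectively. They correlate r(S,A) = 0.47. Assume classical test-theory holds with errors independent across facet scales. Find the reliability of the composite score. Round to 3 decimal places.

0.854

Var(S+A) = 2 + 2·[0.47] = 2 + 0.94 = 2.94.
Under uncorrelated errors the observed covariances equal the true-score covariances, so only the own-variance terms attenuate.
True-score variance = [0.71 + 0.86] + 0.94 = 1.57 + 0.94 = 2.51.
Reliability = 2.51 / 2.94 = 0.854.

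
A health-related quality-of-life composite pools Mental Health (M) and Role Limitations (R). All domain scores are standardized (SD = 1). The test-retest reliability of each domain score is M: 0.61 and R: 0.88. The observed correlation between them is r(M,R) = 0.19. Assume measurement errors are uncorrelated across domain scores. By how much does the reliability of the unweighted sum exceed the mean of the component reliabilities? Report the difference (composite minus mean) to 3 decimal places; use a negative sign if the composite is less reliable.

Var(sum) = 2 + 0.38 = 2.38; true-score variance = 1.49 + 0.38 = 1.87; composite reliability = 0.7857.
Mean component reliability = 0.7450.
Difference = 0.7857 − 0.7450 = 0.041.

0.041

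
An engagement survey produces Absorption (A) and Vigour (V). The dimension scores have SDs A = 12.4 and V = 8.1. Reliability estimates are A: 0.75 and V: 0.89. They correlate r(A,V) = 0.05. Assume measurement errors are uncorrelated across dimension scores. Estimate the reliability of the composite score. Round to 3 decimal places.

0.801

Var(A+V) = 12.4² + 8.1² + 2·[12.4·8.1·0.05] = 219.37 + 10.044 = 229.414.
Under uncorrelated errors the observed covariances equal the true-score covariances, so only the own-variance terms attenuate.
True-score variance = [12.4²·0.75 + 8.1²·0.89] + 10.044 = 173.713 + 10.044 = 183.757.
Reliability = 183.757 / 229.414 = 0.801.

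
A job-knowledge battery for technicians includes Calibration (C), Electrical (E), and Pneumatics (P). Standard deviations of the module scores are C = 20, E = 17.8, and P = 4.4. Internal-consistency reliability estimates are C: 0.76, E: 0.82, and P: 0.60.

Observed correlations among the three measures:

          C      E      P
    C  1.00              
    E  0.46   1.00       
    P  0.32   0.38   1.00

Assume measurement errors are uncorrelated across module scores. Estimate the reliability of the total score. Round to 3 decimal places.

0.864

Var(C+E+P) = 20² + 17.8² + 4.4² + 2·[20·17.8·0.46 + 20·4.4·0.32 + 17.8·4.4·0.38] = 736.2 + 443.363 = 1179.56.
Under uncorrelated errors the observed covariances equal the true-score covariances, so only the own-variance terms attenuate.
True-score variance = [20²·0.76 + 17.8²·0.82 + 4.4²·0.60] + 443.363 = 575.425 + 443.363 = 1018.79.
Reliability = 1018.79 / 1179.56 = 0.864.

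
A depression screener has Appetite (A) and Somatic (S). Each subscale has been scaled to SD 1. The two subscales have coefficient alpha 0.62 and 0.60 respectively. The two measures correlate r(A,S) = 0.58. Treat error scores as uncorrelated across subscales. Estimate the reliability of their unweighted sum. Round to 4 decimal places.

Var(A+S) = 2 + 2·[0.58] = 2 + 1.16 = 3.16.
With uncorrelated errors the cross-covariances are all true-score covariance, so they carry over unchanged; only the diagonal terms shrink to ρᵢσᵢ².
True-score variance = [0.62 + 0.60] + 1.16 = 1.22 + 1.16 = 2.38.
Reliability = 2.38 / 3.16 = 0.7532.

0.7532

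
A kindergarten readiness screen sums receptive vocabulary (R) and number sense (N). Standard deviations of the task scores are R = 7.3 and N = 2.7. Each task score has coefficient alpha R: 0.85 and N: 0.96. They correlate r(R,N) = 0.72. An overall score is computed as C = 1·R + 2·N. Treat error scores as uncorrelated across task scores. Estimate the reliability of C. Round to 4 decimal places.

Var(C) = 7.3² + 2²·2.7² + 2·[2·7.3·2.7·0.72] = 82.45 + 56.7648 = 139.215.
Under uncorrelated errors the observed covariances equal the true-score covariances, so only the own-variance terms attenuate.
True-score variance = [7.3²·0.85 + 2²·2.7²·0.96] + 56.7648 = 73.2901 + 56.7648 = 130.055.
Reliability = 130.055 / 139.215 = 0.9342.

0.9342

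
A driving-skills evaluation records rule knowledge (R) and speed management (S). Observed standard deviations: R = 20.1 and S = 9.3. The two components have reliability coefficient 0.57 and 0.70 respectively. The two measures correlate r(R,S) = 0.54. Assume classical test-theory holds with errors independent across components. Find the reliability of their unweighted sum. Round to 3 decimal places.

0.712

Var(R+S) = 20.1² + 9.3² + 2·[20.1·9.3·0.54] = 490.5 + 201.884 = 692.384.
Under uncorrelated errors the observed covariances equal the true-score covariances, so only the own-variance terms attenuate.
True-score variance = [20.1²·0.57 + 9.3²·0.70] + 201.884 = 290.829 + 201.884 = 492.713.
Reliability = 492.713 / 692.384 = 0.712.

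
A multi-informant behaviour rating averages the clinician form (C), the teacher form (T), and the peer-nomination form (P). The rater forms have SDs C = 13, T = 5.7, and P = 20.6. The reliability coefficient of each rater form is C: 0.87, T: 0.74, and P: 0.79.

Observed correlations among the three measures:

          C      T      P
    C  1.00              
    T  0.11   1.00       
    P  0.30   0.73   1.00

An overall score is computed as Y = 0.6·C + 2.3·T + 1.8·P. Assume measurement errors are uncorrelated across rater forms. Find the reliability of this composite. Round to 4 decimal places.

Var(Y) = 0.6²·13² + 2.3²·5.7² + 1.8²·20.6² + 2·[1.38·13·5.7·0.11 + 1.08·13·20.6·0.30 + 4.14·5.7·20.6·0.73] = 1607.64 + 905.765 = 2513.4.
Under uncorrelated errors the observed covariances equal the true-score covariances, so only the own-variance terms attenuate.
True-score variance = [0.6²·13²·0.87 + 2.3²·5.7²·0.74 + 1.8²·20.6²·0.79] + 905.765 = 1266.31 + 905.765 = 2172.07.
Reliability = 2172.07 / 2513.4 = 0.8642.

0.8642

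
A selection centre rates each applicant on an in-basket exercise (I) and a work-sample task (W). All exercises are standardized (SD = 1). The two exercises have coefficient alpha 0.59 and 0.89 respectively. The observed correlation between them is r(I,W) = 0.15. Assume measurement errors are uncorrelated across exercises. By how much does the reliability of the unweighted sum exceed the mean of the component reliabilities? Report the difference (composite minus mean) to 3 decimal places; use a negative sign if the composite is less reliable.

0.034

Var(sum) = 2 + 0.3 = 2.3; true-score variance = 1.48 + 0.3 = 1.78; composite reliability = 0.7739.
Mean component reliability = 0.7400.
Difference = 0.7739 − 0.7400 = 0.034.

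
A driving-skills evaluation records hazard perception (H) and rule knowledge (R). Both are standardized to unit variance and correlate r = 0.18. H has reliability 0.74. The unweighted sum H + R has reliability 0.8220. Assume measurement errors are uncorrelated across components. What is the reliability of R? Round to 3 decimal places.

Var(H+R) = 2 + 2·0.18 = 2.360.
True-score variance = ρ_H + ρ_R + 2·0.18, so 0.8220 = (0.74 + ρ_R + 0.36) / 2.360.
ρ_R = 0.8220·2.360 − 0.74 − 0.36 = 0.840.

0.840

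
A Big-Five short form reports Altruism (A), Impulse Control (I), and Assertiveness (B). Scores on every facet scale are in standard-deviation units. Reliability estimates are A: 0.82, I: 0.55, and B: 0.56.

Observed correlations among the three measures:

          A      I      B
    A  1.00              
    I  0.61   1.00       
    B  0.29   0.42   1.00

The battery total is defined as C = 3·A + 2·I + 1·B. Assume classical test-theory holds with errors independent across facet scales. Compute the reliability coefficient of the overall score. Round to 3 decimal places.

Var(C) = 3² + 2² + 1 + 2·[6·0.61 + 3·0.29 + 2·0.42] = 14 + 10.74 = 24.74.
With uncorrelated errors the cross-covariances are all true-score covariance, so they carry over unchanged; only the diagonal terms shrink to ρᵢσᵢ².
True-score variance = [3²·0.82 + 2²·0.55 + 0.56] + 10.74 = 10.14 + 10.74 = 20.88.
Reliability = 20.88 / 24.74 = 0.844.

0.844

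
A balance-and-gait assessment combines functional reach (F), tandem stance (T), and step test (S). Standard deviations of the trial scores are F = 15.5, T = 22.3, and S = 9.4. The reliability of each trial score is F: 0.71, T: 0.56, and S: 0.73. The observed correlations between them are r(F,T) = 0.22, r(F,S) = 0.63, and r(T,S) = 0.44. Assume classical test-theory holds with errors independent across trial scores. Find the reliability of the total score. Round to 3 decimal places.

0.768

Var(F+T+S) = 15.5² + 22.3² + 9.4² + 2·[15.5·22.3·0.22 + 15.5·9.4·0.63 + 22.3·9.4·0.44] = 825.9 + 520.134 = 1346.03.
Because errors are independent across components, Cov(Tᵢ,Tⱼ) = Cov(Xᵢ,Xⱼ); the off-diagonal part of the true-score variance is the same as above.
True-score variance = [15.5²·0.71 + 22.3²·0.56 + 9.4²·0.73] + 520.134 = 513.563 + 520.134 = 1033.7.
Reliability = 1033.7 / 1346.03 = 0.768.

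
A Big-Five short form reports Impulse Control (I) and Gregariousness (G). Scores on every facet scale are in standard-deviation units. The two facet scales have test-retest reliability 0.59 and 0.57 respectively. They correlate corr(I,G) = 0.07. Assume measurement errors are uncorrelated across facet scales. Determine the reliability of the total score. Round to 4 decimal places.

Var(I+G) = 2 + 2·[0.07] = 2 + 0.14 = 2.14.
With uncorrelated errors the cross-covariances are all true-score covariance, so they carry over unchanged; only the diagonal terms shrink to ρᵢσᵢ².
True-score variance = [0.59 + 0.57] + 0.14 = 1.16 + 0.14 = 1.3.
Reliability = 1.3 / 2.14 = 0.6075.

0.6075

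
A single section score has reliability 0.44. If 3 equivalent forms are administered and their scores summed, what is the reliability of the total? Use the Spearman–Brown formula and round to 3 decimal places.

0.702

ρ_k = kρ / (1 + (k−1)ρ) = 3·0.44 / (1 + 2·0.44) = 1.320 / 1.880 = 0.702.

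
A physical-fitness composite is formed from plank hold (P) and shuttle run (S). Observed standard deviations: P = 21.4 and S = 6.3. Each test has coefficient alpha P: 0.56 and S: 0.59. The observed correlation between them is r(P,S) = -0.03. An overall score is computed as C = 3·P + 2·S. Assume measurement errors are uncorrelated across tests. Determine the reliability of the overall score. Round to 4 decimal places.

Var(C) = 3²·21.4² + 2²·6.3² + 2·[6·21.4·6.3·(-0.03)] = 4280.4 − 48.5352 = 4231.86.
With uncorrelated errors the cross-covariances are all true-score covariance, so they carry over unchanged; only the diagonal terms shrink to ρᵢσᵢ².
True-score variance = [3²·21.4²·0.56 + 2²·6.3²·0.59] − 48.5352 = 2401.79 − 48.5352 = 2353.25.
Reliability = 2353.25 / 4231.86 = 0.5561.

0.5561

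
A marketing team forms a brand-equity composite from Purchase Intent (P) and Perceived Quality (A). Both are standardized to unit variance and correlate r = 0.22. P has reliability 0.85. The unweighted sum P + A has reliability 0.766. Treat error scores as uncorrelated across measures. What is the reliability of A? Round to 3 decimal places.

0.579

Var(P+A) = 2 + 2·0.22 = 2.440.
True-score variance = ρ_P + ρ_A + 2·0.22, so 0.766 = (0.85 + ρ_A + 0.44) / 2.440.
ρ_A = 0.766·2.440 − 0.85 − 0.44 = 0.579.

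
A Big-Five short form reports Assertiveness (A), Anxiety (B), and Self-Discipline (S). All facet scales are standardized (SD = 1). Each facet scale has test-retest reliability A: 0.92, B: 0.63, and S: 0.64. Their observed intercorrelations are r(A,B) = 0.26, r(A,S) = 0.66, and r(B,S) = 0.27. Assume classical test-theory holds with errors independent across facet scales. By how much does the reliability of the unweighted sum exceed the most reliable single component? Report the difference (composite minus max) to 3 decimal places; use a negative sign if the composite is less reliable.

-0.071

Var(sum) = 3 + 2.38 = 5.38; true-score variance = 2.19 + 2.38 = 4.57; composite reliability = 0.8494.
Max component reliability = 0.9200.
Difference = 0.8494 − 0.9200 = -0.071.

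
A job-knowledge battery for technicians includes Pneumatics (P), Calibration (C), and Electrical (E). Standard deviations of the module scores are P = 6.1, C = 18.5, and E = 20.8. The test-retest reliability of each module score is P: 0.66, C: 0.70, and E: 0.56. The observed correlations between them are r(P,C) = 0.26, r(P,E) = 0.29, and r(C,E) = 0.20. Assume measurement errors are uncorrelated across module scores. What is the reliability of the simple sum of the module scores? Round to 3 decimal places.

Var(P+C+E) = 6.1² + 18.5² + 20.8² + 2·[6.1·18.5·0.26 + 6.1·20.8·0.29 + 18.5·20.8·0.20] = 812.1 + 286.192 = 1098.29.
Under uncorrelated errors the observed covariances equal the true-score covariances, so only the own-variance terms attenuate.
True-score variance = [6.1²·0.66 + 18.5²·0.70 + 20.8²·0.56] + 286.192 = 506.412 + 286.192 = 792.604.
Reliability = 792.604 / 1098.29 = 0.722.

0.722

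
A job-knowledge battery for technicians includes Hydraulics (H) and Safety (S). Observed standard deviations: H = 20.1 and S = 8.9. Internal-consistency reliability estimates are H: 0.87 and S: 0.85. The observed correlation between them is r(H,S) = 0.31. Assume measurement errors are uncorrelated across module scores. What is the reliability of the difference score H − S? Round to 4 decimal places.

0.8270

Var(H−S) = 20.1² + 8.9² − 2·20.1·8.9·0.31 = 483.22 − 110.912 = 372.308.
Because errors are independent across components, Cov(Tᵢ,Tⱼ) = Cov(Xᵢ,Xⱼ); the off-diagonal part of the true-score variance is the same as above.
True-score variance = [20.1²·0.87 + 8.9²·0.85] − 110.912 = 418.817 − 110.912 = 307.905.
Reliability = 307.905 / 372.308 = 0.8270.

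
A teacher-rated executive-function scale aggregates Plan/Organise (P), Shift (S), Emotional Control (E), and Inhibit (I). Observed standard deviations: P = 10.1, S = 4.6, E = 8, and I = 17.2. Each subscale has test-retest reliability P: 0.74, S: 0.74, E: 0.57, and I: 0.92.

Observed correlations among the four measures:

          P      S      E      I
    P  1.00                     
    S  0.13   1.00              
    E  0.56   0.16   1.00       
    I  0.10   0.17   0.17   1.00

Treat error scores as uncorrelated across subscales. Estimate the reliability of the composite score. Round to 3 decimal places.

0.882

Var(P+S+E+I) = 10.1² + 4.6² + 8² + 17.2² + 2·[10.1·4.6·0.13 + 10.1·8·0.56 + 10.1·17.2·0.10 + 4.6·8·0.16 + 4.6·17.2·0.17 + 8·17.2·0.17] = 483.01 + 222.78 = 705.79.
Under uncorrelated errors the observed covariances equal the true-score covariances, so only the own-variance terms attenuate.
True-score variance = [10.1²·0.74 + 4.6²·0.74 + 8²·0.57 + 17.2²·0.92] + 222.78 = 399.799 + 222.78 = 622.579.
Reliability = 622.579 / 705.79 = 0.882.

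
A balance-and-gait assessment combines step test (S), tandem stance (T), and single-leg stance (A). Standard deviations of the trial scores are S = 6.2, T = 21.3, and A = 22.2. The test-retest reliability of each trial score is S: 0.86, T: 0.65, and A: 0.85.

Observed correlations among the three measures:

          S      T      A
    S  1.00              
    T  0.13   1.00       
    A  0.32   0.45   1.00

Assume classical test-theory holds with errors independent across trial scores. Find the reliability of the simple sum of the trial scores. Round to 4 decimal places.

Var(S+T+A) = 6.2² + 21.3² + 22.2² + 2·[6.2·21.3·0.13 + 6.2·22.2·0.32 + 21.3·22.2·0.45] = 984.97 + 547.999 = 1532.97.
With uncorrelated errors the cross-covariances are all true-score covariance, so they carry over unchanged; only the diagonal terms shrink to ρᵢσᵢ².
True-score variance = [6.2²·0.86 + 21.3²·0.65 + 22.2²·0.85] + 547.999 = 746.871 + 547.999 = 1294.87.
Reliability = 1294.87 / 1532.97 = 0.8447.

0.8447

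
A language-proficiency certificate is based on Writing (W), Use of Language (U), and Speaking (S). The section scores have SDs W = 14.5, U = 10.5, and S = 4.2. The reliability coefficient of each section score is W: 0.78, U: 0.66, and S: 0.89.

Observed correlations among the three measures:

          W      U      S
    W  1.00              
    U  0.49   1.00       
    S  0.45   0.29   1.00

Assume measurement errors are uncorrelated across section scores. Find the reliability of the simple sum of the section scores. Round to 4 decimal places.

Var(W+U+S) = 14.5² + 10.5² + 4.2² + 2·[14.5·10.5·0.49 + 14.5·4.2·0.45 + 10.5·4.2·0.29] = 338.14 + 229.593 = 567.733.
Under uncorrelated errors the observed covariances equal the true-score covariances, so only the own-variance terms attenuate.
True-score variance = [14.5²·0.78 + 10.5²·0.66 + 4.2²·0.89] + 229.593 = 252.46 + 229.593 = 482.053.
Reliability = 482.053 / 567.733 = 0.8491.

0.8491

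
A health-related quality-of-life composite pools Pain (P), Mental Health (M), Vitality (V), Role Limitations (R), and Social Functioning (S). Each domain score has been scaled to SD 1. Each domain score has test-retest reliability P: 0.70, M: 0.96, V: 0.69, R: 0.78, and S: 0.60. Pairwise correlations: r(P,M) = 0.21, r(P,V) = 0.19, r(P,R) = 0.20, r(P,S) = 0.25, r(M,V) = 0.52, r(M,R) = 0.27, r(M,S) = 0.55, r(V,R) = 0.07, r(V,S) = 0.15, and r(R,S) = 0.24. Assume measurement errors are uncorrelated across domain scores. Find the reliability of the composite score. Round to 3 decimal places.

Var(P+M+V+R+S) = 5 + 2·[0.21 + 0.19 + 0.20 + 0.25 + 0.52 + 0.27 + 0.55 + 0.07 + 0.15 + 0.24] = 5 + 5.3 = 10.3.
Under uncorrelated errors the observed covariances equal the true-score covariances, so only the own-variance terms attenuate.
True-score variance = [0.70 + 0.96 + 0.69 + 0.78 + 0.60] + 5.3 = 3.73 + 5.3 = 9.03.
Reliability = 9.03 / 10.3 = 0.877.

0.877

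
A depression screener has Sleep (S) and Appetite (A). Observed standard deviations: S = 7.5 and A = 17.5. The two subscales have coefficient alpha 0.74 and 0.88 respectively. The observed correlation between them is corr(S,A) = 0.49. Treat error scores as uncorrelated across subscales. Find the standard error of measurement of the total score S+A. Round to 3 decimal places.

Var(total) = 362.5 + 128.625 = 491.125.
True-score variance = 311.125 + 128.625 = 439.75, so reliability = 0.8954.
Error variance = 491.125 − 439.75 = 51.375; SEM = √51.375 = 7.168.

7.168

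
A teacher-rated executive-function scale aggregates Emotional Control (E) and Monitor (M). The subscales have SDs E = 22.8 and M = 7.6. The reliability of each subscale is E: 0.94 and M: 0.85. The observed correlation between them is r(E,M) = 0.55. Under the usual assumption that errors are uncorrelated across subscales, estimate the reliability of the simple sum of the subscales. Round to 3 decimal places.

Var(E+M) = 22.8² + 7.6² + 2·[22.8·7.6·0.55] = 577.6 + 190.608 = 768.208.
Under uncorrelated errors the observed covariances equal the true-score covariances, so only the own-variance terms attenuate.
True-score variance = [22.8²·0.94 + 7.6²·0.85] + 190.608 = 537.746 + 190.608 = 728.354.
Reliability = 728.354 / 768.208 = 0.948.

0.948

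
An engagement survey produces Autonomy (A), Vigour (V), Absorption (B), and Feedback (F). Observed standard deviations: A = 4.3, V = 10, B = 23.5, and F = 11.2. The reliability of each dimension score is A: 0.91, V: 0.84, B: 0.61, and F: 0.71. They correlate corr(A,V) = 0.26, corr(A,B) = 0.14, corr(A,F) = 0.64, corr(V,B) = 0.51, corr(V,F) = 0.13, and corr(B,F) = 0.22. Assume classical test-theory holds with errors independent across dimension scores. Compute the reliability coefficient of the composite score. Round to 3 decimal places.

0.792

Var(A+V+B+F) = 4.3² + 10² + 23.5² + 11.2² + 2·[4.3·10·0.26 + 4.3·23.5·0.14 + 4.3·11.2·0.64 + 10·23.5·0.51 + 10·11.2·0.13 + 23.5·11.2·0.22] = 796.18 + 496.927 = 1293.11.
Because errors are independent across components, Cov(Tᵢ,Tⱼ) = Cov(Xᵢ,Xⱼ); the off-diagonal part of the true-score variance is the same as above.
True-score variance = [4.3²·0.91 + 10²·0.84 + 23.5²·0.61 + 11.2²·0.71] + 496.927 = 526.761 + 496.927 = 1023.69.
Reliability = 1023.69 / 1293.11 = 0.792.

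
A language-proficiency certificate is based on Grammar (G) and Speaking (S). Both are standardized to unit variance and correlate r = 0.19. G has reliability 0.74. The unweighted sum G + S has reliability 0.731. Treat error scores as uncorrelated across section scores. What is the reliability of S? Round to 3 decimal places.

0.620

Var(G+S) = 2 + 2·0.19 = 2.380.
True-score variance = ρ_G + ρ_S + 2·0.19, so 0.731 = (0.74 + ρ_S + 0.38) / 2.380.
ρ_S = 0.731·2.380 − 0.74 − 0.38 = 0.620.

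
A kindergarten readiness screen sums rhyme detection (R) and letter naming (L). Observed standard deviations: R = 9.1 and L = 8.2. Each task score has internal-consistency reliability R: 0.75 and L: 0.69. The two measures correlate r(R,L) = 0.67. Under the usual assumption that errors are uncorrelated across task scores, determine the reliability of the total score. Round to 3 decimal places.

Var(R+L) = 9.1² + 8.2² + 2·[9.1·8.2·0.67] = 150.05 + 99.9908 = 250.041.
With uncorrelated errors the cross-covariances are all true-score covariance, so they carry over unchanged; only the diagonal terms shrink to ρᵢσᵢ².
True-score variance = [9.1²·0.75 + 8.2²·0.69] + 99.9908 = 108.503 + 99.9908 = 208.494.
Reliability = 208.494 / 250.041 = 0.834.

0.834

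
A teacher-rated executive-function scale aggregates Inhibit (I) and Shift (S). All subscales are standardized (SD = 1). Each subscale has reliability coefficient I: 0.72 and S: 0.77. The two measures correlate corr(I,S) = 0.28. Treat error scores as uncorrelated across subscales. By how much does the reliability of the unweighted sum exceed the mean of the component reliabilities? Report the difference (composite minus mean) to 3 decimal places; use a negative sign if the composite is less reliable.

0.056

Var(sum) = 2 + 0.56 = 2.56; true-score variance = 1.49 + 0.56 = 2.05; composite reliability = 0.8008.
Mean component reliability = 0.7450.
Difference = 0.8008 − 0.7450 = 0.056.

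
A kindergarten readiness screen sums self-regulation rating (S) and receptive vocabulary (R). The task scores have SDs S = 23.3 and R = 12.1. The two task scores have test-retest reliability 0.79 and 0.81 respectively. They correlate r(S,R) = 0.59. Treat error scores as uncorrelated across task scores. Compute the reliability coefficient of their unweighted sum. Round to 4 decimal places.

0.8612

Var(S+R) = 23.3² + 12.1² + 2·[23.3·12.1·0.59] = 689.3 + 332.677 = 1021.98.
Because errors are independent across components, Cov(Tᵢ,Tⱼ) = Cov(Xᵢ,Xⱼ); the off-diagonal part of the true-score variance is the same as above.
True-score variance = [23.3²·0.79 + 12.1²·0.81] + 332.677 = 547.475 + 332.677 = 880.153.
Reliability = 880.153 / 1021.98 = 0.8612.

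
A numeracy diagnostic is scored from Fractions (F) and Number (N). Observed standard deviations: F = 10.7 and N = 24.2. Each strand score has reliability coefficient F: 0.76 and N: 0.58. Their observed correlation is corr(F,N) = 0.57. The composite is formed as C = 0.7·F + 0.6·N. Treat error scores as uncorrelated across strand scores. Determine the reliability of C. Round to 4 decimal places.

0.7390

Var(C) = 0.7²·10.7² + 0.6²·24.2² + 2·[0.42·10.7·24.2·0.57] = 266.93 + 123.98 = 390.911.
Because errors are independent across components, Cov(Tᵢ,Tⱼ) = Cov(Xᵢ,Xⱼ); the off-diagonal part of the true-score variance is the same as above.
True-score variance = [0.7²·10.7²·0.76 + 0.6²·24.2²·0.58] + 123.98 = 164.918 + 123.98 = 288.898.
Reliability = 288.898 / 390.911 = 0.7390.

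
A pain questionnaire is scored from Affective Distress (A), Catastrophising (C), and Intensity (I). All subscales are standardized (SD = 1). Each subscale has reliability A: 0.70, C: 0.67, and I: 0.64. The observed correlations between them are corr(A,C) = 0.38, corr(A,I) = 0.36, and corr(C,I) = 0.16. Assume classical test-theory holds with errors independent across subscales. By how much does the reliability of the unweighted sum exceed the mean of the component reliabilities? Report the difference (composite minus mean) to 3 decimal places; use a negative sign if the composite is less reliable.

0.124

Var(sum) = 3 + 1.8 = 4.8; true-score variance = 2.01 + 1.8 = 3.81; composite reliability = 0.7937.
Mean component reliability = 0.6700.
Difference = 0.7937 − 0.6700 = 0.124.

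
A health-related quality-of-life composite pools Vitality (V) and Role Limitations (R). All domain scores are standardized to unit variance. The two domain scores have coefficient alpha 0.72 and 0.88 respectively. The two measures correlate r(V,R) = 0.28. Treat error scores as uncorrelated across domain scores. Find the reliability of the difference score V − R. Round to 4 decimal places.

0.7222

Var(V−R) = 1 + 1 − 2·0.28 = 2 − 0.56 = 1.44.
Under uncorrelated errors the observed covariances equal the true-score covariances, so only the own-variance terms attenuate.
True-score variance = [0.72 + 0.88] − 0.56 = 1.6 − 0.56 = 1.04.
Reliability = 1.04 / 1.44 = 0.7222.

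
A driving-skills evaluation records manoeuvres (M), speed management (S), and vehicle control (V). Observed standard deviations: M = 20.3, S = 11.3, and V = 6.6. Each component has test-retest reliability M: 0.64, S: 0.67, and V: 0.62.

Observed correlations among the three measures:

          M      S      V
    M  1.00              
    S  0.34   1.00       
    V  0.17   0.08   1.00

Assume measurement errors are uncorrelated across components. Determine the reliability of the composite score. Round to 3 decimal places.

Var(M+S+V) = 20.3² + 11.3² + 6.6² + 2·[20.3·11.3·0.34 + 20.3·6.6·0.17 + 11.3·6.6·0.08] = 583.34 + 213.471 = 796.811.
Under uncorrelated errors the observed covariances equal the true-score covariances, so only the own-variance terms attenuate.
True-score variance = [20.3²·0.64 + 11.3²·0.67 + 6.6²·0.62] + 213.471 = 376.297 + 213.471 = 589.768.
Reliability = 589.768 / 796.811 = 0.740.

0.740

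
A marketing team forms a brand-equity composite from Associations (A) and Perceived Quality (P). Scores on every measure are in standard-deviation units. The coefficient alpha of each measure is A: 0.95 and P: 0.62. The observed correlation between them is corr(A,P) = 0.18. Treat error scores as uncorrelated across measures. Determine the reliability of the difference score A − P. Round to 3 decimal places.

0.738

Var(A−P) = 1 + 1 − 2·0.18 = 2 − 0.36 = 1.64.
With uncorrelated errors the cross-covariances are all true-score covariance, so they carry over unchanged; only the diagonal terms shrink to ρᵢσᵢ².
True-score variance = [0.95 + 0.62] − 0.36 = 1.57 − 0.36 = 1.21.
Reliability = 1.21 / 1.64 = 0.738.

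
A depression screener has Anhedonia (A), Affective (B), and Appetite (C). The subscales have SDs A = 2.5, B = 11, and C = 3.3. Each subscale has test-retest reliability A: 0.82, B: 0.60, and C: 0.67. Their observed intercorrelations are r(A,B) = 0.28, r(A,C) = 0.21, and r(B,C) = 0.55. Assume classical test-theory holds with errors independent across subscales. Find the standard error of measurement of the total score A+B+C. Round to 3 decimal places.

Var(total) = 138.14 + 58.795 = 196.935.
True-score variance = 85.0213 + 58.795 = 143.816, so reliability = 0.7303.
Error variance = 196.935 − 143.816 = 53.1187; SEM = √53.1187 = 7.288.

7.288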